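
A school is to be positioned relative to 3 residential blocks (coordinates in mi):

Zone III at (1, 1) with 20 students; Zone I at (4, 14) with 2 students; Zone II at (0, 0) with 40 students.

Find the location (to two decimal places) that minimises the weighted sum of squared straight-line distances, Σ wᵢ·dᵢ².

(0.45, 0.77)

The minimiser of Σwᵢ‖p−pᵢ‖² is the weighted centroid p* = (Σwᵢpᵢ)/(Σwᵢ).
Σwᵢ = 62.
Σwᵢxᵢ = 20·1 + 2·4 + 40·0 = 28.
Σwᵢyᵢ = 20·1 + 2·14 + 40·0 = 48.
x* = 28/62 = 0.45, y* = 48/62 = 0.77.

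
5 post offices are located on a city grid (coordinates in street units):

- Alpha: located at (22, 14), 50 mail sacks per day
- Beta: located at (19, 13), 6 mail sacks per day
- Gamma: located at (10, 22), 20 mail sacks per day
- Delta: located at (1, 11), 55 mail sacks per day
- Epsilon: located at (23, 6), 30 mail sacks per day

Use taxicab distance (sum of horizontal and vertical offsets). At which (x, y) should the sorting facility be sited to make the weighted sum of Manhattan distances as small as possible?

Manhattan distance separates: Σwᵢ(|x−xᵢ|+|y−yᵢ|) = Σwᵢ|x−xᵢ| + Σwᵢ|y−yᵢ|, so x and y are optimised independently as 1-D weighted medians.
Total weight W = 161; half = 80.5.
x-coordinate, sorted with cumulative weight:
  x=1 (Delta, w=55) cum 55
  x=10 (Gamma, w=20) cum 75
  x=19 (Beta, w=6) cum 81  ← median
  x=22 (Alpha, w=50) cum 131
  x=23 (Epsilon, w=30) cum 161
⇒ x* = 19
y-coordinate, sorted with cumulative weight:
  y=6 (Epsilon, w=30) cum 30
  y=11 (Delta, w=55) cum 85  ← median
  y=13 (Beta, w=6) cum 91
  y=14 (Alpha, w=50) cum 141
  y=22 (Gamma, w=20) cum 161
⇒ y* = 11

(19, 11)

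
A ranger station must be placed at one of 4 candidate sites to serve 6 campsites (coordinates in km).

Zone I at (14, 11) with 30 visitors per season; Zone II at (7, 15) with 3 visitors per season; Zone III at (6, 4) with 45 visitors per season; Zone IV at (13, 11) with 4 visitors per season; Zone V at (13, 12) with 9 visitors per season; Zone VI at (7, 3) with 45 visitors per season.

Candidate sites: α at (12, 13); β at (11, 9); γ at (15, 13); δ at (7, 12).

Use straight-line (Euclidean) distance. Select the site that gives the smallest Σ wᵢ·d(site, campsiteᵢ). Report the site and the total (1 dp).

β, total 816.3 km

Total weighted distance at each candidate:
  α (12, 13): total = 1112.5
  β (11, 9): total = 816.3
  γ (15, 13): total = 1272.3
  δ (7, 12): total = 1067.3
Minimum is at β with total 816.3 km.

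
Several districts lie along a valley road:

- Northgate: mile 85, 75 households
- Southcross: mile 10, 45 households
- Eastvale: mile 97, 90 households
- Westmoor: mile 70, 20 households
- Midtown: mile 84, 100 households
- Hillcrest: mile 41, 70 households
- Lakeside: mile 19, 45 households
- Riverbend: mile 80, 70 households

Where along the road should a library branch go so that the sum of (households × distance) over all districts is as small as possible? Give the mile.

x = 84

For a sum of weighted absolute distances on a line, the optimum is the weighted median (not the mean). Total weight W = 515; half-weight = 257.5.
Sort by position and accumulate weight:
  mile 10 (Southcross, w=45) → cum 45
  mile 19 (Lakeside, w=45) → cum 90
  mile 41 (Hillcrest, w=70) → cum 160
  mile 70 (Westmoor, w=20) → cum 180
  mile 80 (Riverbend, w=70) → cum 250
  mile 84 (Midtown, w=100) → cum 350  ≥ 257.5 → median here
  mile 85 (Northgate, w=75) → cum 425
  mile 97 (Eastvale, w=90) → cum 515
Optimal location: mile 84.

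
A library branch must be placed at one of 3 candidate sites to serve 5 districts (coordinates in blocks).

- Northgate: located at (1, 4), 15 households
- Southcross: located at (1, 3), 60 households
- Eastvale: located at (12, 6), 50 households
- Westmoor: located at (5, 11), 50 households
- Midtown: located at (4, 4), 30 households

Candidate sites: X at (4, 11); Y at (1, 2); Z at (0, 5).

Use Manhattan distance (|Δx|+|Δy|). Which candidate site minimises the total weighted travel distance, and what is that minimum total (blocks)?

Z, total 1560 blocks

Total weighted distance at each candidate:
  X (4, 11): total = 1720
  Y (1, 2): total = 1640
  Z (0, 5): total = 1560
Minimum is at Z with total 1560 blocks.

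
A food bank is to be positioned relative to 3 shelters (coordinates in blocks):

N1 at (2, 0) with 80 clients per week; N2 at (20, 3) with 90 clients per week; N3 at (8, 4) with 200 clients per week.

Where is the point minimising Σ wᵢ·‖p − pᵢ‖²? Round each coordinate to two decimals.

(9.62, 2.89)

The minimiser of Σwᵢ‖p−pᵢ‖² is the weighted centroid p* = (Σwᵢpᵢ)/(Σwᵢ).
Σwᵢ = 370.
Σwᵢxᵢ = 80·2 + 90·20 + 200·8 = 3560.
Σwᵢyᵢ = 80·0 + 90·3 + 200·4 = 1070.
x* = 3560/370 = 9.62, y* = 1070/370 = 2.89.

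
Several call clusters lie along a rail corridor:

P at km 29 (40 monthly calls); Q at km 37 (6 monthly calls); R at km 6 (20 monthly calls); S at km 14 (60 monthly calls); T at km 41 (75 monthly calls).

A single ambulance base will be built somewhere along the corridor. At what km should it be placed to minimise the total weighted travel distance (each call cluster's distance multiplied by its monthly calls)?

For a sum of weighted absolute distances on a line, the optimum is the weighted median (not the mean). Total weight W = 201; half-weight = 100.5.
Sort by position and accumulate weight:
  km 6 (R, w=20) → cum 20
  km 14 (S, w=60) → cum 80
  km 29 (P, w=40) → cum 120  ≥ 100.5 → median here
  km 37 (Q, w=6) → cum 126
  km 41 (T, w=75) → cum 201
Optimal location: km 29.

x = 29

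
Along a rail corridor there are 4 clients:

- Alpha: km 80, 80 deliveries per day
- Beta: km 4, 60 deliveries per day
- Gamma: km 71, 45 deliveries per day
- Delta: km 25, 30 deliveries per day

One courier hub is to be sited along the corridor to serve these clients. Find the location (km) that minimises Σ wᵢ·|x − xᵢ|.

x = 71

For a sum of weighted absolute distances on a line, the optimum is the weighted median (not the mean). Total weight W = 215; half-weight = 107.5.
Sort by position and accumulate weight:
  km 4 (Beta, w=60) → cum 60
  km 25 (Delta, w=30) → cum 90
  km 71 (Gamma, w=45) → cum 135  ≥ 107.5 → median here
  km 80 (Alpha, w=80) → cum 215
Optimal location: km 71.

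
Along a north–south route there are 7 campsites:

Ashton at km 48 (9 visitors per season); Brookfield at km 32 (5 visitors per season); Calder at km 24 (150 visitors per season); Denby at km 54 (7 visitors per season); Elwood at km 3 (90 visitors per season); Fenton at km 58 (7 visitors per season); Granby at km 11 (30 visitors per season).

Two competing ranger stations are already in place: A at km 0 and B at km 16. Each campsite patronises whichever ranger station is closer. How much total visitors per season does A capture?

90

The indifferent point is the midpoint (0+16)/2 = 8; campsites left of it (closer to A at 0) go to A, those right go to B.
  Elwood at 3 (w=90) → A
  Granby at 11 (w=30) → B
  Calder at 24 (w=150) → B
  Brookfield at 32 (w=5) → B
  Ashton at 48 (w=9) → B
  Denby at 54 (w=7) → B
  Fenton at 58 (w=7) → B
A captures 90; B captures 208.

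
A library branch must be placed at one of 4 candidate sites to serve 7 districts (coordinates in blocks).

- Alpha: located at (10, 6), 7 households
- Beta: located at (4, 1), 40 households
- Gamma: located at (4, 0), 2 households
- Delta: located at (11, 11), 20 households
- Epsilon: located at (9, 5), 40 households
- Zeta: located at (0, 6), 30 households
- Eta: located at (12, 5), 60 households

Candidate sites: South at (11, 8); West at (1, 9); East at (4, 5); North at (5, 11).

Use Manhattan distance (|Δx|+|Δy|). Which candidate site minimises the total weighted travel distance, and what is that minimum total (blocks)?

Total weighted distance at each candidate:
  South (11, 8): total = 1501
  West (1, 9): total = 2288
  East (4, 5): total = 1309
  North (5, 11): total = 2134
Minimum is at East with total 1309 blocks.

East, total 1309 blocks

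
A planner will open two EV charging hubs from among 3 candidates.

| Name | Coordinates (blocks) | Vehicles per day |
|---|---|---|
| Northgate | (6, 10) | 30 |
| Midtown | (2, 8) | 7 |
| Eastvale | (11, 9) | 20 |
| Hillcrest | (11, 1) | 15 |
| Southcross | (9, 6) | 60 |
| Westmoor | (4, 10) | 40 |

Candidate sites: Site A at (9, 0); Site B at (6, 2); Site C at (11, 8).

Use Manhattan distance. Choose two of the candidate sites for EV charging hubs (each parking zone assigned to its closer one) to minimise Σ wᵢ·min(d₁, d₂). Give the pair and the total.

Evaluate every pair (each demand assigned to the nearer of the two):
  {Site A, Site C}: total = 938
  {Site B, Site C}: total = 983
  {Site A, Site B}: total = 1335
Best pair: {Site A, Site C} with total 938.

{Site A, Site C}, total 938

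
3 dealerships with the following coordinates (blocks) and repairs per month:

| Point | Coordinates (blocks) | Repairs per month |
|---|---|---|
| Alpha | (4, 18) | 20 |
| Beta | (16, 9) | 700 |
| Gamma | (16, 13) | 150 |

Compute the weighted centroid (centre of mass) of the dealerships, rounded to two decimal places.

(15.72, 9.90)

The minimiser of Σwᵢ‖p−pᵢ‖² is the weighted centroid p* = (Σwᵢpᵢ)/(Σwᵢ).
Σwᵢ = 870.
Σwᵢxᵢ = 20·4 + 700·16 + 150·16 = 13680.
Σwᵢyᵢ = 20·18 + 700·9 + 150·13 = 8610.
x* = 13680/870 = 15.72, y* = 8610/870 = 9.90.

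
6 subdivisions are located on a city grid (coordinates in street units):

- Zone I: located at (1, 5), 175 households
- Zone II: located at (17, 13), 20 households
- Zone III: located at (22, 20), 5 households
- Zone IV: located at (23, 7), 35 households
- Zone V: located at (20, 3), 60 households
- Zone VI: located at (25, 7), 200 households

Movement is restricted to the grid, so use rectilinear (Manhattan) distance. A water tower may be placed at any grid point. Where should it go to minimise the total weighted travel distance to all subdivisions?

(20, 7)

Manhattan distance separates: Σwᵢ(|x−xᵢ|+|y−yᵢ|) = Σwᵢ|x−xᵢ| + Σwᵢ|y−yᵢ|, so x and y are optimised independently as 1-D weighted medians.
Total weight W = 495; half = 247.5.
x-coordinate, sorted with cumulative weight:
  x=1 (Zone I, w=175) cum 175
  x=17 (Zone II, w=20) cum 195
  x=20 (Zone V, w=60) cum 255  ← median
  x=22 (Zone III, w=5) cum 260
  x=23 (Zone IV, w=35) cum 295
  x=25 (Zone VI, w=200) cum 495
⇒ x* = 20
y-coordinate, sorted with cumulative weight:
  y=3 (Zone V, w=60) cum 60
  y=5 (Zone I, w=175) cum 235
  y=7 (Zone IV, w=35) cum 270  ← median
  y=7 (Zone VI, w=200) cum 470
  y=13 (Zone II, w=20) cum 490
  y=20 (Zone III, w=5) cum 495
⇒ y* = 7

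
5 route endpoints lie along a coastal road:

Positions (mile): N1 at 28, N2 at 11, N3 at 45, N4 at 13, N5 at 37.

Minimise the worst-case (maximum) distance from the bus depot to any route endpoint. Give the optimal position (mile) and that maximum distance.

The 1-center on a line is the midpoint of the two extreme points: leftmost at 11, rightmost at 45.
Optimal location = (11 + 45)/2 = 28; maximum distance = (45 − 11)/2 = 17.

location 28, max distance 17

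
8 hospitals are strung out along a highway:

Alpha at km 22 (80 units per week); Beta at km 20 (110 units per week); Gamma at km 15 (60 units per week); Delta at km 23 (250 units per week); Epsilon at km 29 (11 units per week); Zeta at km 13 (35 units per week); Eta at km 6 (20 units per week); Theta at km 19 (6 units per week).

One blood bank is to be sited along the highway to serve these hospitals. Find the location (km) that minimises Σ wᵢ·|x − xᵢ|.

x = 22

For a sum of weighted absolute distances on a line, the optimum is the weighted median (not the mean). Total weight W = 572; half-weight = 286.
Sort by position and accumulate weight:
  km 6 (Eta, w=20) → cum 20
  km 13 (Zeta, w=35) → cum 55
  km 15 (Gamma, w=60) → cum 115
  km 19 (Theta, w=6) → cum 121
  km 20 (Beta, w=110) → cum 231
  km 22 (Alpha, w=80) → cum 311  ≥ 286 → median here
  km 23 (Delta, w=250) → cum 561
  km 29 (Epsilon, w=11) → cum 572
Optimal location: km 22.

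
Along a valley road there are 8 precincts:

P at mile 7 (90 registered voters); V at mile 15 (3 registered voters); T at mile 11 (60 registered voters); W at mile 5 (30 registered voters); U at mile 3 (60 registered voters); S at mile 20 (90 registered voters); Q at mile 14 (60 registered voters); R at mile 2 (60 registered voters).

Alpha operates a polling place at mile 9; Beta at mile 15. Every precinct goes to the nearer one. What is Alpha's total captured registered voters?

300

The indifferent point is the midpoint (9+15)/2 = 12; precincts left of it (closer to Alpha at 9) go to Alpha, those right go to Beta.
  R at 2 (w=60) → Alpha
  U at 3 (w=60) → Alpha
  W at 5 (w=30) → Alpha
  P at 7 (w=90) → Alpha
  T at 11 (w=60) → Alpha
  Q at 14 (w=60) → Beta
  V at 15 (w=3) → Beta
  S at 20 (w=90) → Beta
Alpha captures 300; Beta captures 153.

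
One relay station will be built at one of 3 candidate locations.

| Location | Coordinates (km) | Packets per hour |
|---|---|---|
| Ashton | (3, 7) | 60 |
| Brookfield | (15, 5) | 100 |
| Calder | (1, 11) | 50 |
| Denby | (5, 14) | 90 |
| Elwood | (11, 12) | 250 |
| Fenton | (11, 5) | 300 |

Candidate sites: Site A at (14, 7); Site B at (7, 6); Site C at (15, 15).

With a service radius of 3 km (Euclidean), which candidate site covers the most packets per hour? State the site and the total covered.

Site A, covering 100

Coverage radius r = 3 km; a point is covered iff (Δx)²+(Δy)² ≤ 3² = 9.
  Site A (14, 7): covers {Brookfield} → 100
  Site B (7, 6): covers {none} → 0
  Site C (15, 15): covers {none} → 0
Maximum coverage at Site A: 100 packets per hour.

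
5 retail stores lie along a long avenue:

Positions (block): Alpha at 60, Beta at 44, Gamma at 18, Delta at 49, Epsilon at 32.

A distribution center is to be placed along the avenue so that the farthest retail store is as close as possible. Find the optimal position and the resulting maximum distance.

location 39, max distance 21

The 1-center on a line is the midpoint of the two extreme points: leftmost at 18, rightmost at 60.
Optimal location = (18 + 60)/2 = 39; maximum distance = (60 − 18)/2 = 21.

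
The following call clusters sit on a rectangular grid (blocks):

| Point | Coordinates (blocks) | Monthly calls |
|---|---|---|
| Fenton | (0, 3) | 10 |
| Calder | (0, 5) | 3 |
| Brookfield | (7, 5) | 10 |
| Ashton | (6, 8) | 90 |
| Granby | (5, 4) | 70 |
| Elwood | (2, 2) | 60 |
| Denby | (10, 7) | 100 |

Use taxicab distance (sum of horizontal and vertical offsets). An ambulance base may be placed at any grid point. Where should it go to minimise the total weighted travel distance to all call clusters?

Manhattan distance separates: Σwᵢ(|x−xᵢ|+|y−yᵢ|) = Σwᵢ|x−xᵢ| + Σwᵢ|y−yᵢ|, so x and y are optimised independently as 1-D weighted medians.
Total weight W = 343; half = 171.5.
x-coordinate, sorted with cumulative weight:
  x=0 (Fenton, w=10) cum 10
  x=0 (Calder, w=3) cum 13
  x=2 (Elwood, w=60) cum 73
  x=5 (Granby, w=70) cum 143
  x=6 (Ashton, w=90) cum 233  ← median
  x=7 (Brookfield, w=10) cum 243
  x=10 (Denby, w=100) cum 343
⇒ x* = 6
y-coordinate, sorted with cumulative weight:
  y=2 (Elwood, w=60) cum 60
  y=3 (Fenton, w=10) cum 70
  y=4 (Granby, w=70) cum 140
  y=5 (Calder, w=3) cum 143
  y=5 (Brookfield, w=10) cum 153
  y=7 (Denby, w=100) cum 253  ← median
  y=8 (Ashton, w=90) cum 343
⇒ y* = 7

(6, 7)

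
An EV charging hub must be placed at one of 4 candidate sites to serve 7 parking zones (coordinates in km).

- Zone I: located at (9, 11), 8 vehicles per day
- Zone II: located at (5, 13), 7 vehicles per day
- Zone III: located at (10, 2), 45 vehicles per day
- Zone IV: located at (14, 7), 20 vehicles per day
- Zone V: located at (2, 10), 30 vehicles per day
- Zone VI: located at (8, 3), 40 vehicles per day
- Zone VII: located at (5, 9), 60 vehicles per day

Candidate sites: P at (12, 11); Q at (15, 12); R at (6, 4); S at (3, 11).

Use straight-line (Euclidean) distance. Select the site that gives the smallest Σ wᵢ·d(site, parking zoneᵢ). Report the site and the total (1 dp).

R, total 1108.2 km

Total weighted distance at each candidate:
  P (12, 11): total = 1675.4
  Q (15, 12): total = 2201.2
  R (6, 4): total = 1108.2
  S (3, 11): total = 1404.5
Minimum is at R with total 1108.2 km.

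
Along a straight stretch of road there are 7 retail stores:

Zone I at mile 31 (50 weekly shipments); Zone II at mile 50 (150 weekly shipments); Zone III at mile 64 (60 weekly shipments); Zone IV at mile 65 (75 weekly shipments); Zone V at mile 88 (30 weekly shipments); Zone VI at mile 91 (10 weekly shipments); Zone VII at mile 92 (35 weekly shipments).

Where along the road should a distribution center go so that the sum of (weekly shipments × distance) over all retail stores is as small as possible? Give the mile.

x = 64

For a sum of weighted absolute distances on a line, the optimum is the weighted median (not the mean). Total weight W = 410; half-weight = 205.
Sort by position and accumulate weight:
  mile 31 (Zone I, w=50) → cum 50
  mile 50 (Zone II, w=150) → cum 200
  mile 64 (Zone III, w=60) → cum 260  ≥ 205 → median here
  mile 65 (Zone IV, w=75) → cum 335
  mile 88 (Zone V, w=30) → cum 365
  mile 91 (Zone VI, w=10) → cum 375
  mile 92 (Zone VII, w=35) → cum 410
Optimal location: mile 64.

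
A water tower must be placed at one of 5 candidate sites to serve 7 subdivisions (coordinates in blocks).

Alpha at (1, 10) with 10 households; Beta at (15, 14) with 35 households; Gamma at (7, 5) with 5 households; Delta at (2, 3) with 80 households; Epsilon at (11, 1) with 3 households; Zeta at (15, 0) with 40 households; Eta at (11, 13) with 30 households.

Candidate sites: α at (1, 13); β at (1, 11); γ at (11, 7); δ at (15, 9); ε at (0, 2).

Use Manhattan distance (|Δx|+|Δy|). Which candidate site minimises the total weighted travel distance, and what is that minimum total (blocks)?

Total weighted distance at each candidate:
  α (1, 13): total = 2951
  β (1, 11): total = 2805
  γ (11, 7): total = 2223
  δ (15, 9): total = 2541
  ε (0, 2): total = 2701
Minimum is at γ with total 2223 blocks.

γ, total 2223 blocks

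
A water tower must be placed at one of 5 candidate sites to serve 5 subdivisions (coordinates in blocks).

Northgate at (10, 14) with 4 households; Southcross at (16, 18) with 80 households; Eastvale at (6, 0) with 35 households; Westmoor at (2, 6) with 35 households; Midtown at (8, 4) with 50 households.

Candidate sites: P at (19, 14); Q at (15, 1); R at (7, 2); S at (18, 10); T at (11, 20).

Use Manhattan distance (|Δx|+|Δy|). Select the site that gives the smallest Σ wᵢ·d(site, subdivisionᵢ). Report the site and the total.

R, total 2630 blocks

Total weighted distance at each candidate:
  P (19, 14): total = 3466
  Q (15, 1): total = 2992
  R (7, 2): total = 2630
  S (18, 10): total = 3118
  T (11, 20): total = 3218
Minimum is at R with total 2630 blocks.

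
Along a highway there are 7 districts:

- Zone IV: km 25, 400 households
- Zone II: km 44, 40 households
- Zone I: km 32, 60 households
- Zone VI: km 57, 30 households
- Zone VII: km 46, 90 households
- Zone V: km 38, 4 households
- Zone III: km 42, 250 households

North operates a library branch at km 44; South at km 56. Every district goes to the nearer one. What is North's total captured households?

844

The indifferent point is the midpoint (44+56)/2 = 50; districts left of it (closer to North at 44) go to North, those right go to South.
  Zone IV at 25 (w=400) → North
  Zone I at 32 (w=60) → North
  Zone V at 38 (w=4) → North
  Zone III at 42 (w=250) → North
  Zone II at 44 (w=40) → North
  Zone VII at 46 (w=90) → North
  Zone VI at 57 (w=30) → South
North captures 844; South captures 30.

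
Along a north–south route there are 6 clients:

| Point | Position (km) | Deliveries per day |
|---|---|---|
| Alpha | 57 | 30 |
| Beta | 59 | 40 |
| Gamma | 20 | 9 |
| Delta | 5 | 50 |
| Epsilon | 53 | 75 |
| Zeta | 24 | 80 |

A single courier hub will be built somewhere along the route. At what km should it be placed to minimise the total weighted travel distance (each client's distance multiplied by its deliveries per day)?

x = 53

For a sum of weighted absolute distances on a line, the optimum is the weighted median (not the mean). Total weight W = 284; half-weight = 142.
Sort by position and accumulate weight:
  km 5 (Delta, w=50) → cum 50
  km 20 (Gamma, w=9) → cum 59
  km 24 (Zeta, w=80) → cum 139
  km 53 (Epsilon, w=75) → cum 214  ≥ 142 → median here
  km 57 (Alpha, w=30) → cum 244
  km 59 (Beta, w=40) → cum 284
Optimal location: km 53.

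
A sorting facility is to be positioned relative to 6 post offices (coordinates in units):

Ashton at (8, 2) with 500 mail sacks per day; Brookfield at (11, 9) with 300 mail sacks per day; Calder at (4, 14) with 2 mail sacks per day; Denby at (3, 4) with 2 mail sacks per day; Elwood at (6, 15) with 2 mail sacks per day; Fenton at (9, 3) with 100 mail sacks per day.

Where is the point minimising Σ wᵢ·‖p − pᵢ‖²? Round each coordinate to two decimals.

(9.08, 4.49)

The minimiser of Σwᵢ‖p−pᵢ‖² is the weighted centroid p* = (Σwᵢpᵢ)/(Σwᵢ).
Σwᵢ = 906.
Σwᵢxᵢ = 500·8 + 300·11 + 2·4 + 2·3 + 2·6 + 100·9 = 8226.
Σwᵢyᵢ = 500·2 + 300·9 + 2·14 + 2·4 + 2·15 + 100·3 = 4066.
x* = 8226/906 = 9.08, y* = 4066/906 = 4.49.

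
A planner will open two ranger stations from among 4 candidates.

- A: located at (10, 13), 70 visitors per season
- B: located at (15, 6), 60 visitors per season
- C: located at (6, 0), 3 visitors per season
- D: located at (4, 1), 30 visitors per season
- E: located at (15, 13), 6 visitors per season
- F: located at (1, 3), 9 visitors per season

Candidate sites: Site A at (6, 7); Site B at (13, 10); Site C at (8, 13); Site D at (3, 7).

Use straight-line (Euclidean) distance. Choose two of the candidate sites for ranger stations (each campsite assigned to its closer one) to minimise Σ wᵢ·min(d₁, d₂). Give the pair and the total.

{Site B, Site D}, total 832.5

Evaluate every pair (each demand assigned to the nearer of the two):
  {Site B, Site D}: total = 832.5
  {Site A, Site B}: total = 855.3
  {Site B, Site C}: total = 955.9
  {Site A, Site C}: total = 993.7
  {Site C, Site D}: total = 1021.5
  {Site A, Site D}: total = 1356.7
Best pair: {Site B, Site D} with total 832.5.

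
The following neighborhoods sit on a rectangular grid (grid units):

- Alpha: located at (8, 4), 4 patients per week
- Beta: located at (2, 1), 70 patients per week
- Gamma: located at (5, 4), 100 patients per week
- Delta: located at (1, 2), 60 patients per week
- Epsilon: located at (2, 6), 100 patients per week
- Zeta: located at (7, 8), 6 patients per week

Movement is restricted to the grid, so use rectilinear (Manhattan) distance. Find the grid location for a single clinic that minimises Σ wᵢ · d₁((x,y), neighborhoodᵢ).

(2, 4)

Manhattan distance separates: Σwᵢ(|x−xᵢ|+|y−yᵢ|) = Σwᵢ|x−xᵢ| + Σwᵢ|y−yᵢ|, so x and y are optimised independently as 1-D weighted medians.
Total weight W = 340; half = 170.
x-coordinate, sorted with cumulative weight:
  x=1 (Delta, w=60) cum 60
  x=2 (Beta, w=70) cum 130
  x=2 (Epsilon, w=100) cum 230  ← median
  x=5 (Gamma, w=100) cum 330
  x=7 (Zeta, w=6) cum 336
  x=8 (Alpha, w=4) cum 340
⇒ x* = 2
y-coordinate, sorted with cumulative weight:
  y=1 (Beta, w=70) cum 70
  y=2 (Delta, w=60) cum 130
  y=4 (Alpha, w=4) cum 134
  y=4 (Gamma, w=100) cum 234  ← median
  y=6 (Epsilon, w=100) cum 334
  y=8 (Zeta, w=6) cum 340
⇒ y* = 4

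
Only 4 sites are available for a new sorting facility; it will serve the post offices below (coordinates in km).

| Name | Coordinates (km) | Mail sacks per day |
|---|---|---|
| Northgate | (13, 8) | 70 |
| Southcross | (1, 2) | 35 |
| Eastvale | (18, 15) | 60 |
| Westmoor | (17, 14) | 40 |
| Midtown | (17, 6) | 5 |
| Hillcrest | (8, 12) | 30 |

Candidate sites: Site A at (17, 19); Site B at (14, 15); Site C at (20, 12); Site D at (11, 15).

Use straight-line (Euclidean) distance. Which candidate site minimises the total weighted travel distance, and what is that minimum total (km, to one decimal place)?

Site B, total 1753.6 km

Total weighted distance at each candidate:
  Site A (17, 19): total = 2490.9
  Site B (14, 15): total = 1753.6
  Site C (20, 12): total = 2069.9
  Site D (11, 15): total = 1928.3
Minimum is at Site B with total 1753.6 km.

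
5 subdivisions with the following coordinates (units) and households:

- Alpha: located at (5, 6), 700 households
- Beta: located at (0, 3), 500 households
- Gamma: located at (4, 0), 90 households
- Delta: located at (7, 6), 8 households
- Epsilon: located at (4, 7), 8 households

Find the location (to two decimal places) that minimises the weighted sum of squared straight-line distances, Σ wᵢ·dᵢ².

The minimiser of Σwᵢ‖p−pᵢ‖² is the weighted centroid p* = (Σwᵢpᵢ)/(Σwᵢ).
Σwᵢ = 1306.
Σwᵢxᵢ = 700·5 + 500·0 + 90·4 + 8·7 + 8·4 = 3948.
Σwᵢyᵢ = 700·6 + 500·3 + 90·0 + 8·6 + 8·7 = 5804.
x* = 3948/1306 = 3.02, y* = 5804/1306 = 4.44.

(3.02, 4.44)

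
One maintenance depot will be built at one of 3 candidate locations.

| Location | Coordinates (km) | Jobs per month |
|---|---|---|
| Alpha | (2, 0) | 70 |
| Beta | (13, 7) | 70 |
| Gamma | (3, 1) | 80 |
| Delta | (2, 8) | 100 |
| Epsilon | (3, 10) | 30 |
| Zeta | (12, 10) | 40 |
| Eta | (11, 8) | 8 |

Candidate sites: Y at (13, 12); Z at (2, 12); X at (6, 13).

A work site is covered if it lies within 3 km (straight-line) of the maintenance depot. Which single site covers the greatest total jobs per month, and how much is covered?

Coverage radius r = 3 km; a point is covered iff (Δx)²+(Δy)² ≤ 3² = 9.
  Y (13, 12): covers {Zeta} → 40
  Z (2, 12): covers {Epsilon} → 30
  X (6, 13): covers {none} → 0
Maximum coverage at Y: 40 jobs per month.

Y, covering 40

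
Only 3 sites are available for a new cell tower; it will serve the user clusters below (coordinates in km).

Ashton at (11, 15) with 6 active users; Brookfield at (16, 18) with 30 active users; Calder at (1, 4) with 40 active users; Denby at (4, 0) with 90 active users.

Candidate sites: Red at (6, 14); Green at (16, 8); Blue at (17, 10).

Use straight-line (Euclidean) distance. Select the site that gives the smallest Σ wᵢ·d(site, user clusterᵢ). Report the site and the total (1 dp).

Total weighted distance at each candidate:
  Red (6, 14): total = 2073.7
  Green (16, 8): total = 2270.6
  Blue (17, 10): total = 2448.4
Minimum is at Red with total 2073.7 km.

Red, total 2073.7 km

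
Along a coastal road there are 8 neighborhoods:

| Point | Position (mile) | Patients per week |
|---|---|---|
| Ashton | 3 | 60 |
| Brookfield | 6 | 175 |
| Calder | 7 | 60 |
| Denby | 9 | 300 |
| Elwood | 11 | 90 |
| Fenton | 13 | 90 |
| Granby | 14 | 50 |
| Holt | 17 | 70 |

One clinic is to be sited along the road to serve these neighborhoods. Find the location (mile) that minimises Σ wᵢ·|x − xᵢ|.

For a sum of weighted absolute distances on a line, the optimum is the weighted median (not the mean). Total weight W = 895; half-weight = 447.5.
Sort by position and accumulate weight:
  mile 3 (Ashton, w=60) → cum 60
  mile 6 (Brookfield, w=175) → cum 235
  mile 7 (Calder, w=60) → cum 295
  mile 9 (Denby, w=300) → cum 595  ≥ 447.5 → median here
  mile 11 (Elwood, w=90) → cum 685
  mile 13 (Fenton, w=90) → cum 775
  mile 14 (Granby, w=50) → cum 825
  mile 17 (Holt, w=70) → cum 895
Optimal location: mile 9.

x = 9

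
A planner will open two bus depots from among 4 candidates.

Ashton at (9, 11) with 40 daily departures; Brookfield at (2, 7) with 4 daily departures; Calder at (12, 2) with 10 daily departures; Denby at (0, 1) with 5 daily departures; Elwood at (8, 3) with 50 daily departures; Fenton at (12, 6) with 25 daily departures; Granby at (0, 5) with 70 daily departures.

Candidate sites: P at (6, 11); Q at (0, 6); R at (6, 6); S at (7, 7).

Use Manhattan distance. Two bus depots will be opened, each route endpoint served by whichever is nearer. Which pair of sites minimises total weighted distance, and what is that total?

{Q, S}, total 847

Evaluate every pair (each demand assigned to the nearer of the two):
  {Q, S}: total = 847
  {Q, R}: total = 927
  {P, Q}: total = 1152
  {P, R}: total = 1185
  {R, S}: total = 1305
  {P, S}: total = 1335
Best pair: {Q, S} with total 847.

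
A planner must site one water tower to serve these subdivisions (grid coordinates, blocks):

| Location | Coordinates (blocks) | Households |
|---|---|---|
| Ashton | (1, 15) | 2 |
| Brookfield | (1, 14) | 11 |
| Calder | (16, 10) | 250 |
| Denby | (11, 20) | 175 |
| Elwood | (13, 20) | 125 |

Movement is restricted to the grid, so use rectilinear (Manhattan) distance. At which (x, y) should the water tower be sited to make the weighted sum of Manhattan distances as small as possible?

Manhattan distance separates: Σwᵢ(|x−xᵢ|+|y−yᵢ|) = Σwᵢ|x−xᵢ| + Σwᵢ|y−yᵢ|, so x and y are optimised independently as 1-D weighted medians.
Total weight W = 563; half = 281.5.
x-coordinate, sorted with cumulative weight:
  x=1 (Ashton, w=2) cum 2
  x=1 (Brookfield, w=11) cum 13
  x=11 (Denby, w=175) cum 188
  x=13 (Elwood, w=125) cum 313  ← median
  x=16 (Calder, w=250) cum 563
⇒ x* = 13
y-coordinate, sorted with cumulative weight:
  y=10 (Calder, w=250) cum 250
  y=14 (Brookfield, w=11) cum 261
  y=15 (Ashton, w=2) cum 263
  y=20 (Denby, w=175) cum 438  ← median
  y=20 (Elwood, w=125) cum 563
⇒ y* = 20

(13, 20)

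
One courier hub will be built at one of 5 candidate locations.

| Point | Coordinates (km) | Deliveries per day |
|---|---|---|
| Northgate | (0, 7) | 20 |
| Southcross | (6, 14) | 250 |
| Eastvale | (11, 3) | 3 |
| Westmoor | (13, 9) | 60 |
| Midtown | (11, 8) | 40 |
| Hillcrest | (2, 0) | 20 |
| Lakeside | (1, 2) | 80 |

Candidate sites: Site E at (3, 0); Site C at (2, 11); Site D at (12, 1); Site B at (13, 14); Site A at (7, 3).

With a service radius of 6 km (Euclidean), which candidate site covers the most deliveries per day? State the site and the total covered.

Site C, covering 270

Coverage radius r = 6 km; a point is covered iff (Δx)²+(Δy)² ≤ 6² = 36.
  Site E (3, 0): covers {Hillcrest, Lakeside} → 100
  Site C (2, 11): covers {Northgate, Southcross} → 270
  Site D (12, 1): covers {Eastvale} → 3
  Site B (13, 14): covers {Westmoor} → 60
  Site A (7, 3): covers {Eastvale, Hillcrest} → 23
Maximum coverage at Site C: 270 deliveries per day.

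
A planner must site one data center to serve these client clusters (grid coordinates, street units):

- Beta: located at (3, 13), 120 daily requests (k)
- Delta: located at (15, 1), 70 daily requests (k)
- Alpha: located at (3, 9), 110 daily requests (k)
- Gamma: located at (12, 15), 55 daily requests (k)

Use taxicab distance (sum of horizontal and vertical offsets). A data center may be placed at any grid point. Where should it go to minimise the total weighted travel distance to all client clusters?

(3, 9)

Manhattan distance separates: Σwᵢ(|x−xᵢ|+|y−yᵢ|) = Σwᵢ|x−xᵢ| + Σwᵢ|y−yᵢ|, so x and y are optimised independently as 1-D weighted medians.
Total weight W = 355; half = 177.5.
x-coordinate, sorted with cumulative weight:
  x=3 (Beta, w=120) cum 120
  x=3 (Alpha, w=110) cum 230  ← median
  x=12 (Gamma, w=55) cum 285
  x=15 (Delta, w=70) cum 355
⇒ x* = 3
y-coordinate, sorted with cumulative weight:
  y=1 (Delta, w=70) cum 70
  y=9 (Alpha, w=110) cum 180  ← median
  y=13 (Beta, w=120) cum 300
  y=15 (Gamma, w=55) cum 355
⇒ y* = 9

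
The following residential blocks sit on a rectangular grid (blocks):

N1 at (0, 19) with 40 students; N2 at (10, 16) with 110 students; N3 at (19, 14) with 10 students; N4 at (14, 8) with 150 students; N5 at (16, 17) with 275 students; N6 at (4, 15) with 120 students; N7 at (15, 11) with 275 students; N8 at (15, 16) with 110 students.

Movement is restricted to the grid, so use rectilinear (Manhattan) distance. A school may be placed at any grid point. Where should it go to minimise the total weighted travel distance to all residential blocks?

Manhattan distance separates: Σwᵢ(|x−xᵢ|+|y−yᵢ|) = Σwᵢ|x−xᵢ| + Σwᵢ|y−yᵢ|, so x and y are optimised independently as 1-D weighted medians.
Total weight W = 1090; half = 545.
x-coordinate, sorted with cumulative weight:
  x=0 (N1, w=40) cum 40
  x=4 (N6, w=120) cum 160
  x=10 (N2, w=110) cum 270
  x=14 (N4, w=150) cum 420
  x=15 (N7, w=275) cum 695  ← median
  x=15 (N8, w=110) cum 805
  x=16 (N5, w=275) cum 1080
  x=19 (N3, w=10) cum 1090
⇒ x* = 15
y-coordinate, sorted with cumulative weight:
  y=8 (N4, w=150) cum 150
  y=11 (N7, w=275) cum 425
  y=14 (N3, w=10) cum 435
  y=15 (N6, w=120) cum 555  ← median
  y=16 (N2, w=110) cum 665
  y=16 (N8, w=110) cum 775
  y=17 (N5, w=275) cum 1050
  y=19 (N1, w=40) cum 1090
⇒ y* = 15

(15, 15)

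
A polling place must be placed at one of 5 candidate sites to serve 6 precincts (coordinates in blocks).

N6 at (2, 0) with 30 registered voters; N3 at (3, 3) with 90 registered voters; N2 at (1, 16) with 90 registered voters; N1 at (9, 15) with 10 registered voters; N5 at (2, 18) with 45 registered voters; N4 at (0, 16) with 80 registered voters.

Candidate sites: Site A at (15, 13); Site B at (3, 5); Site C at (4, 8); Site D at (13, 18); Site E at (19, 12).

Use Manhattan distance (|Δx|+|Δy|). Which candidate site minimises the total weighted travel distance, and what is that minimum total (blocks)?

Total weighted distance at each candidate:
  Site A (15, 13): total = 6620
  Site B (3, 5): total = 3440
  Site C (4, 8): total = 3450
  Site D (13, 18): total = 6145
  Site E (19, 12): total = 8105
Minimum is at Site B with total 3440 blocks.

Site B, total 3440 blocks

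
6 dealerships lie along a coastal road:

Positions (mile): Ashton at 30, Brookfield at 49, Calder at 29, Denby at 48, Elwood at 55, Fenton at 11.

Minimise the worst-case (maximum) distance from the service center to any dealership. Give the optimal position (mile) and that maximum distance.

location 33, max distance 22

The 1-center on a line is the midpoint of the two extreme points: leftmost at 11, rightmost at 55.
Optimal location = (11 + 55)/2 = 33; maximum distance = (55 − 11)/2 = 22.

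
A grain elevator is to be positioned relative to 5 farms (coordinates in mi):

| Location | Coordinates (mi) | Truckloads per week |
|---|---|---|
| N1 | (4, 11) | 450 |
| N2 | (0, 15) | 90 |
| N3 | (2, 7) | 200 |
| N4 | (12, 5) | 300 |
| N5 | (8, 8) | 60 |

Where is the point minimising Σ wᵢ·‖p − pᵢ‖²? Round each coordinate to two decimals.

The minimiser of Σwᵢ‖p−pᵢ‖² is the weighted centroid p* = (Σwᵢpᵢ)/(Σwᵢ).
Σwᵢ = 1100.
Σwᵢxᵢ = 450·4 + 90·0 + 200·2 + 300·12 + 60·8 = 6280.
Σwᵢyᵢ = 450·11 + 90·15 + 200·7 + 300·5 + 60·8 = 9680.
x* = 6280/1100 = 5.71, y* = 9680/1100 = 8.80.

(5.71, 8.80)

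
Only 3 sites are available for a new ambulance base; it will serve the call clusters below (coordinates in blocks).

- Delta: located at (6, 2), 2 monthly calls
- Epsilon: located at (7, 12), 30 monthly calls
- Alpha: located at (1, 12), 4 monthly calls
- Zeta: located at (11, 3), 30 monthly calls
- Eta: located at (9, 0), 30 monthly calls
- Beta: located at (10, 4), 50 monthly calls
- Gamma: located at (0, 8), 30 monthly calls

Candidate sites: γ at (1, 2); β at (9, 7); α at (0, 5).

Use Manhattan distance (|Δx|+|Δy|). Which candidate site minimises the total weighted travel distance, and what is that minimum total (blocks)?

Total weighted distance at each candidate:
  γ (1, 2): total = 1920
  β (9, 7): total = 1168
  α (0, 5): total = 1920
Minimum is at β with total 1168 blocks.

β, total 1168 blocks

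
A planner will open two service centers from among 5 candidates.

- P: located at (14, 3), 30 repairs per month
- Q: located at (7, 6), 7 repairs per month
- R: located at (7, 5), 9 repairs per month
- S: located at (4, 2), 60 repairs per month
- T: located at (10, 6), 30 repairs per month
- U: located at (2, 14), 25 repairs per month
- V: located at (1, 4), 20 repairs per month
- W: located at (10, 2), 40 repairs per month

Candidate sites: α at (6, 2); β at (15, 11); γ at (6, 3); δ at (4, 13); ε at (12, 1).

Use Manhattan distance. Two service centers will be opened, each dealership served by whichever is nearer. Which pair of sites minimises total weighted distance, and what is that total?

{α, δ}, total 1076

Evaluate every pair (each demand assigned to the nearer of the two):
  {α, δ}: total = 1076
  {γ, δ}: total = 1080
  {γ, ε}: total = 1180
  {α, ε}: total = 1181
  {α, γ}: total = 1280
  {β, γ}: total = 1380
  {α, β}: total = 1401
  {δ, ε}: total = 1456
  {β, ε}: total = 1821
  {β, δ}: total = 2274
Best pair: {α, δ} with total 1076.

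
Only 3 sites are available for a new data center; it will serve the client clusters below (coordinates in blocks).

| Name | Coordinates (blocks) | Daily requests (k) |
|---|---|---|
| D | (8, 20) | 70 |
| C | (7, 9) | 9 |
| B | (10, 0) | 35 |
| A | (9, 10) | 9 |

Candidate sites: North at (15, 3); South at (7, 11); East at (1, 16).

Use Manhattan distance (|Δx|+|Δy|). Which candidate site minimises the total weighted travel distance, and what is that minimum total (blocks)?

South, total 1235 blocks

Total weighted distance at each candidate:
  North (15, 3): total = 2203
  South (7, 11): total = 1235
  East (1, 16): total = 1888
Minimum is at South with total 1235 blocks.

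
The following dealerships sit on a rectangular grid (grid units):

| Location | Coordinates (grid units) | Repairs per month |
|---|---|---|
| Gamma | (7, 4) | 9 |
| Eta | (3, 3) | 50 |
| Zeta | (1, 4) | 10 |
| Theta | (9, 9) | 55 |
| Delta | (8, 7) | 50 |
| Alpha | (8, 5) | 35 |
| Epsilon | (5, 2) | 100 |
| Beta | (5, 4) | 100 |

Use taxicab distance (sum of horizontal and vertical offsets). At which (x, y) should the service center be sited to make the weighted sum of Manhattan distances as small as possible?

Manhattan distance separates: Σwᵢ(|x−xᵢ|+|y−yᵢ|) = Σwᵢ|x−xᵢ| + Σwᵢ|y−yᵢ|, so x and y are optimised independently as 1-D weighted medians.
Total weight W = 409; half = 204.5.
x-coordinate, sorted with cumulative weight:
  x=1 (Zeta, w=10) cum 10
  x=3 (Eta, w=50) cum 60
  x=5 (Epsilon, w=100) cum 160
  x=5 (Beta, w=100) cum 260  ← median
  x=7 (Gamma, w=9) cum 269
  x=8 (Delta, w=50) cum 319
  x=8 (Alpha, w=35) cum 354
  x=9 (Theta, w=55) cum 409
⇒ x* = 5
y-coordinate, sorted with cumulative weight:
  y=2 (Epsilon, w=100) cum 100
  y=3 (Eta, w=50) cum 150
  y=4 (Gamma, w=9) cum 159
  y=4 (Zeta, w=10) cum 169
  y=4 (Beta, w=100) cum 269  ← median
  y=5 (Alpha, w=35) cum 304
  y=7 (Delta, w=50) cum 354
  y=9 (Theta, w=55) cum 409
⇒ y* = 4

(5, 4)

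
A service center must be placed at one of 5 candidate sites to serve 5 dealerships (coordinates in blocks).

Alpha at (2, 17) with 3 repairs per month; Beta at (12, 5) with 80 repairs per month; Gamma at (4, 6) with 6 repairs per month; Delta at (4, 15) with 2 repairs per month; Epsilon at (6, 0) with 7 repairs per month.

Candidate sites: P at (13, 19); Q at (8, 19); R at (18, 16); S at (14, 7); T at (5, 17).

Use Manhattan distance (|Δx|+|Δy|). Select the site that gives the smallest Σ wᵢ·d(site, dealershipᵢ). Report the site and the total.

S, total 593 blocks

Total weighted distance at each candidate:
  P (13, 19): total = 1579
  Q (8, 19): total = 1729
  R (18, 16): total = 1781
  S (14, 7): total = 593
  T (5, 17): total = 1733
Minimum is at S with total 593 blocks.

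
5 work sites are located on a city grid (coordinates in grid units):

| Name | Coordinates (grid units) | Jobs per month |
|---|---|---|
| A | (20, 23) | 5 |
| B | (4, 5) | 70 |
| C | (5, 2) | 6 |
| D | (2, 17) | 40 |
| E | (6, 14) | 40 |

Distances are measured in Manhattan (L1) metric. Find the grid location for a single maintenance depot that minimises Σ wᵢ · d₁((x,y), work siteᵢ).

Manhattan distance separates: Σwᵢ(|x−xᵢ|+|y−yᵢ|) = Σwᵢ|x−xᵢ| + Σwᵢ|y−yᵢ|, so x and y are optimised independently as 1-D weighted medians.
Total weight W = 161; half = 80.5.
x-coordinate, sorted with cumulative weight:
  x=2 (D, w=40) cum 40
  x=4 (B, w=70) cum 110  ← median
  x=5 (C, w=6) cum 116
  x=6 (E, w=40) cum 156
  x=20 (A, w=5) cum 161
⇒ x* = 4
y-coordinate, sorted with cumulative weight:
  y=2 (C, w=6) cum 6
  y=5 (B, w=70) cum 76
  y=14 (E, w=40) cum 116  ← median
  y=17 (D, w=40) cum 156
  y=23 (A, w=5) cum 161
⇒ y* = 14

(4, 14)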